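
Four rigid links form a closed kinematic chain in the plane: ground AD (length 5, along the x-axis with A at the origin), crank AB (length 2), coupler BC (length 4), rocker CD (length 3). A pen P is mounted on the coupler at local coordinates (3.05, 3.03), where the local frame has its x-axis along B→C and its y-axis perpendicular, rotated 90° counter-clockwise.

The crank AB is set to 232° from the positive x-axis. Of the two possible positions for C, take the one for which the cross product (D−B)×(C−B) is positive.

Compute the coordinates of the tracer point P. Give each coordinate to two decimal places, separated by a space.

-0.41 2.64

A=(0,0), D=(5.00,0)
B = A + 2.00·(cos232°, sin232°) = (-1.2313, -1.5760)
|BD| = 6.4275
circle(B,4.00) ∩ circle(D,3.00): a=3.7583, h=1.3694
  candidates: C₊=(2.0765,0.6731) cross=8.802; C₋=(2.7480,-1.9821) cross=-8.802
  mode + wants cross > 0 → take C=(2.0765,0.6731) (cross=8.802)
ex = (C−B)/|BC| = (0.8270,0.5623); ey = (-0.5623,0.8270)
P = B + 3.05·ex + 3.03·ey = (-0.4128,2.6446)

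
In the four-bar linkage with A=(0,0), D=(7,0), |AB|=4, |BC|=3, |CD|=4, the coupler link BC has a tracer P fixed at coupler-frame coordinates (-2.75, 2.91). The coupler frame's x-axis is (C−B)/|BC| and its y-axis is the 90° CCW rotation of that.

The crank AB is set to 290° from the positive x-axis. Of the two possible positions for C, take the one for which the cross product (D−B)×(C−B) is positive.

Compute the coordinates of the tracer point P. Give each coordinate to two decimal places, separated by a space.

A=(0,0), D=(7.00,0)
B = A + 4.00·(cos290°, sin290°) = (1.3681, -3.7588)
|BD| = 6.7710
circle(B,3.00) ∩ circle(D,4.00): a=2.8686, h=0.8781
  candidates: C₊=(3.2666,-1.4359) cross=5.946; C₋=(4.2416,-2.8967) cross=-5.946
  mode + wants cross > 0 → take C=(3.2666,-1.4359) (cross=5.946)
ex = (C−B)/|BC| = (0.6328,0.7743); ey = (-0.7743,0.6328)
P = B + -2.75·ex + 2.91·ey = (-2.6254,-4.0464)

-2.63 -4.05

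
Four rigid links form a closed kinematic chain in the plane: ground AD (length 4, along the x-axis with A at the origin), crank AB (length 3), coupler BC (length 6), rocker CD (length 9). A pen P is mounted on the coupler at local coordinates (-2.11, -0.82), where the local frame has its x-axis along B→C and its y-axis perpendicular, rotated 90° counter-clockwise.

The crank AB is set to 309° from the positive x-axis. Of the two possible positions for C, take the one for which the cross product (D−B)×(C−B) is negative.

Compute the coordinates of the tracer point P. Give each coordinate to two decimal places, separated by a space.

1.86 -0.07

A=(0,0), D=(4.00,0)
B = A + 3.00·(cos309°, sin309°) = (1.8880, -2.3314)
|BD| = 3.1458
circle(B,6.00) ∩ circle(D,9.00): a=-5.5794, h=2.2069
  candidates: C₊=(-3.4935,-4.9847) cross=6.943; C₋=(-0.2223,-7.9481) cross=-6.943
  mode - wants cross < 0 → take C=(-0.2223,-7.9481) (cross=-6.943)
ex = (C−B)/|BC| = (-0.3517,-0.9361); ey = (0.9361,-0.3517)
P = B + -2.11·ex + -0.82·ey = (1.8625,-0.0678)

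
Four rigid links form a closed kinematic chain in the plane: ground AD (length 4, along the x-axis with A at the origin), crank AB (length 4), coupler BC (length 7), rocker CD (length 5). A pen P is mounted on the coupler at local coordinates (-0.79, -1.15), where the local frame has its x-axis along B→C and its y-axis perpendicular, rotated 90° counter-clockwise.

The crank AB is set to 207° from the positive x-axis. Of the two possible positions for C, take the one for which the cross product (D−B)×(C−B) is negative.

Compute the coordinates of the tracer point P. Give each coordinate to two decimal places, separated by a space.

A=(0,0), D=(4.00,0)
B = A + 4.00·(cos207°, sin207°) = (-3.5640, -1.8160)
|BD| = 7.7790
circle(B,7.00) ∩ circle(D,5.00): a=5.4321, h=4.4150
  candidates: C₊=(0.6873,3.7452) cross=34.344; C₋=(2.7486,-4.8409) cross=-34.344
  mode - wants cross < 0 → take C=(2.7486,-4.8409) (cross=-34.344)
ex = (C−B)/|BC| = (0.9018,-0.4321); ey = (0.4321,0.9018)
P = B + -0.79·ex + -1.15·ey = (-4.7734,-2.5117)

-4.77 -2.51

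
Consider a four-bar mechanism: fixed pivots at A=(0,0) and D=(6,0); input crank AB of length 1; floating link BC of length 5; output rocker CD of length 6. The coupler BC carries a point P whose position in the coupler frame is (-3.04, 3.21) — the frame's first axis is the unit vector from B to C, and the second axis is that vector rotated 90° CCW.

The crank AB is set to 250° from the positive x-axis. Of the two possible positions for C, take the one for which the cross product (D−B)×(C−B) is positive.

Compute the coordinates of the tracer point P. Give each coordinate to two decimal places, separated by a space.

-4.39 -2.73

A=(0,0), D=(6.00,0)
B = A + 1.00·(cos250°, sin250°) = (-0.3420, -0.9397)
|BD| = 6.4113
circle(B,5.00) ∩ circle(D,6.00): a=2.3478, h=4.4145
  candidates: C₊=(1.3334,3.7713) cross=28.303; C₋=(2.6274,-4.9624) cross=-28.303
  mode + wants cross > 0 → take C=(1.3334,3.7713) (cross=28.303)
ex = (C−B)/|BC| = (0.3351,0.9422); ey = (-0.9422,0.3351)
P = B + -3.04·ex + 3.21·ey = (-4.3851,-2.7284)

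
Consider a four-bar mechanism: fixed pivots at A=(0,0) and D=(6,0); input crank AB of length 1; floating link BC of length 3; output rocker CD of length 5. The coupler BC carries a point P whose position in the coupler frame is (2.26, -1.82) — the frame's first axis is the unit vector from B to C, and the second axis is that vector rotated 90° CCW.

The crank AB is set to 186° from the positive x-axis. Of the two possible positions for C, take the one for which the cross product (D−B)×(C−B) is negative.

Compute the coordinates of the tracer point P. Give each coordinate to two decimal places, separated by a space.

A=(0,0), D=(6.00,0)
B = A + 1.00·(cos186°, sin186°) = (-0.9945, -0.1045)
|BD| = 6.9953
circle(B,3.00) ∩ circle(D,5.00): a=2.3540, h=1.8597
  candidates: C₊=(1.3315,1.7902) cross=13.009; C₋=(1.3870,-1.9289) cross=-13.009
  mode - wants cross < 0 → take C=(1.3870,-1.9289) (cross=-13.009)
ex = (C−B)/|BC| = (0.7939,-0.6081); ey = (0.6081,0.7939)
P = B + 2.26·ex + -1.82·ey = (-0.3072,-2.9237)

-0.31 -2.92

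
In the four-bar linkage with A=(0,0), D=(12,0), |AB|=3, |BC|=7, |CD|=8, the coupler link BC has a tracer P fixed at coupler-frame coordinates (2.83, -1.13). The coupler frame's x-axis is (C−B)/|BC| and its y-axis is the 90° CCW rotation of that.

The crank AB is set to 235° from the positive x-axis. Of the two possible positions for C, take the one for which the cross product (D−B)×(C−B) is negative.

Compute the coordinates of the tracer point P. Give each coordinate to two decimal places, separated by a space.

A=(0,0), D=(12.00,0)
B = A + 3.00·(cos235°, sin235°) = (-1.7207, -2.4575)
|BD| = 13.9391
circle(B,7.00) ∩ circle(D,8.00): a=6.4315, h=2.7634
  candidates: C₊=(4.1228,1.3965) cross=38.519; C₋=(5.0972,-4.0437) cross=-38.519
  mode - wants cross < 0 → take C=(5.0972,-4.0437) (cross=-38.519)
ex = (C−B)/|BC| = (0.9740,-0.2266); ey = (0.2266,0.9740)
P = B + 2.83·ex + -1.13·ey = (0.7796,-4.1993)

0.78 -4.20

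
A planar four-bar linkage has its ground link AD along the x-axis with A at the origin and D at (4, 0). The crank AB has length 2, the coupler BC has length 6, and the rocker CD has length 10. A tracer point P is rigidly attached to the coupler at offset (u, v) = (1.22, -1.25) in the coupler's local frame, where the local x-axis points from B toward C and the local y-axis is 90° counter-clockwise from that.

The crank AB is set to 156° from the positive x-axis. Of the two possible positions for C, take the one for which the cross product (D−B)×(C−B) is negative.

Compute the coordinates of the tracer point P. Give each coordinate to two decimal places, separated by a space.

-3.54 0.46

A=(0,0), D=(4.00,0)
B = A + 2.00·(cos156°, sin156°) = (-1.8271, 0.8135)
|BD| = 5.8836
circle(B,6.00) ∩ circle(D,10.00): a=-2.4970, h=5.4557
  candidates: C₊=(-3.5458,6.5620) cross=32.099; C₋=(-5.0545,-4.2446) cross=-32.099
  mode - wants cross < 0 → take C=(-5.0545,-4.2446) (cross=-32.099)
ex = (C−B)/|BC| = (-0.5379,-0.8430); ey = (0.8430,-0.5379)
P = B + 1.22·ex + -1.25·ey = (-3.5371,0.4574)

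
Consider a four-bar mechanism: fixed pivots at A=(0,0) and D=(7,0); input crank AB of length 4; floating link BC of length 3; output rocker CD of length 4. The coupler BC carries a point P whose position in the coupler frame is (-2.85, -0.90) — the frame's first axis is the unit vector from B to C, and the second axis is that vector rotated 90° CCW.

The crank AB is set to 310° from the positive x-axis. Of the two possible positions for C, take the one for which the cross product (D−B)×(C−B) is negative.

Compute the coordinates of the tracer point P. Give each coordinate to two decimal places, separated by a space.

-0.41 -3.33

A=(0,0), D=(7.00,0)
B = A + 4.00·(cos310°, sin310°) = (2.5712, -3.0642)
|BD| = 5.3855
circle(B,3.00) ∩ circle(D,4.00): a=2.0429, h=2.1970
  candidates: C₊=(3.0011,-0.0952) cross=11.832; C₋=(5.5011,-3.7086) cross=-11.832
  mode - wants cross < 0 → take C=(5.5011,-3.7086) (cross=-11.832)
ex = (C−B)/|BC| = (0.9767,-0.2148); ey = (0.2148,0.9767)
P = B + -2.85·ex + -0.90·ey = (-0.4056,-3.3310)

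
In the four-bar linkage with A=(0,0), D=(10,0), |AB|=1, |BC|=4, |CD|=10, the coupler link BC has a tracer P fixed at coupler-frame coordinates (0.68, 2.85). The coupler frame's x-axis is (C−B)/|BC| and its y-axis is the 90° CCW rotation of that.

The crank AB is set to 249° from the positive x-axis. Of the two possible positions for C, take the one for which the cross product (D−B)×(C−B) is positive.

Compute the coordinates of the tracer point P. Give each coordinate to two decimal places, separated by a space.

A=(0,0), D=(10.00,0)
B = A + 1.00·(cos249°, sin249°) = (-0.3584, -0.9336)
|BD| = 10.4004
circle(B,4.00) ∩ circle(D,10.00): a=1.1619, h=3.8275
  candidates: C₊=(0.4552,2.9828) cross=39.808; C₋=(1.1424,-4.6414) cross=-39.808
  mode + wants cross > 0 → take C=(0.4552,2.9828) (cross=39.808)
ex = (C−B)/|BC| = (0.2034,0.9791); ey = (-0.9791,0.2034)
P = B + 0.68·ex + 2.85·ey = (-3.0105,0.3119)

-3.01 0.31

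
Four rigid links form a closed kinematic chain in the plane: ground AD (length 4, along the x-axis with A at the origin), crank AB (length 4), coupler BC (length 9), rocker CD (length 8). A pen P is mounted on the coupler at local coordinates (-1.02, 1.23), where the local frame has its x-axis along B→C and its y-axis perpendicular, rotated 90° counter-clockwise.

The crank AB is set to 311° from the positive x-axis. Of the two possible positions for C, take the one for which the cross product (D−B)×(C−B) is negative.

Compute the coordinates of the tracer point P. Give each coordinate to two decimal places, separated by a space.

A=(0,0), D=(4.00,0)
B = A + 4.00·(cos311°, sin311°) = (2.6242, -3.0188)
|BD| = 3.3175
circle(B,9.00) ∩ circle(D,8.00): a=4.2209, h=7.9488
  candidates: C₊=(-2.8585,4.1184) cross=26.371; C₋=(11.6077,-2.4743) cross=-26.371
  mode - wants cross < 0 → take C=(11.6077,-2.4743) (cross=-26.371)
ex = (C−B)/|BC| = (0.9982,0.0605); ey = (-0.0605,0.9982)
P = B + -1.02·ex + 1.23·ey = (1.5317,-1.8528)

1.53 -1.85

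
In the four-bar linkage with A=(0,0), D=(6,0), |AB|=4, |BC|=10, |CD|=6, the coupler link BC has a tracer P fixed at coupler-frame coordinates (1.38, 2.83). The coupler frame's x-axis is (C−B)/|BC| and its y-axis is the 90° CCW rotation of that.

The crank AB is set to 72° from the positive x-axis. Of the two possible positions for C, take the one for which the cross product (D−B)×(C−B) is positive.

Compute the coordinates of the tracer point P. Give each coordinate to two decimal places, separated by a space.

A=(0,0), D=(6.00,0)
B = A + 4.00·(cos72°, sin72°) = (1.2361, 3.8042)
|BD| = 6.0965
circle(B,10.00) ∩ circle(D,6.00): a=8.2972, h=5.5818
  candidates: C₊=(11.2027,2.9886) cross=34.030; C₋=(4.2366,-5.7350) cross=-34.030
  mode + wants cross > 0 → take C=(11.2027,2.9886) (cross=34.030)
ex = (C−B)/|BC| = (0.9967,-0.0816); ey = (0.0816,0.9967)
P = B + 1.38·ex + 2.83·ey = (2.8423,6.5122)

2.84 6.51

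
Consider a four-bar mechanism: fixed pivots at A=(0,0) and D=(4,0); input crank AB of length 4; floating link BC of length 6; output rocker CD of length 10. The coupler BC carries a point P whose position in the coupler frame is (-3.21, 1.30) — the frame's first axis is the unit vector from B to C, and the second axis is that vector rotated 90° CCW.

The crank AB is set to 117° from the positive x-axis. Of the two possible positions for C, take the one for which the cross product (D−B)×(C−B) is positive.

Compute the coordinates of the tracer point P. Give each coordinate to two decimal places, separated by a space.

A=(0,0), D=(4.00,0)
B = A + 4.00·(cos117°, sin117°) = (-1.8160, 3.5640)
|BD| = 6.8211
circle(B,6.00) ∩ circle(D,10.00): a=-1.2808, h=5.8617
  candidates: C₊=(0.1548,9.2311) cross=39.983; C₋=(-5.9707,-0.7647) cross=-39.983
  mode + wants cross > 0 → take C=(0.1548,9.2311) (cross=39.983)
ex = (C−B)/|BC| = (0.3285,0.9445); ey = (-0.9445,0.3285)
P = B + -3.21·ex + 1.30·ey = (-4.0982,0.9591)

-4.10 0.96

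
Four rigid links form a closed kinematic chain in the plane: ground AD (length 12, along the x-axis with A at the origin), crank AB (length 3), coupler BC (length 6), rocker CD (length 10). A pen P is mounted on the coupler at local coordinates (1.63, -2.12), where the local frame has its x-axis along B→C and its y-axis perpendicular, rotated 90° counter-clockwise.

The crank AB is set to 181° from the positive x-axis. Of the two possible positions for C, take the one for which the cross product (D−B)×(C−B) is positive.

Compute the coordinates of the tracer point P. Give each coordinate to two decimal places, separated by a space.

-0.59 -1.21

A=(0,0), D=(12.00,0)
B = A + 3.00·(cos181°, sin181°) = (-2.9995, -0.0524)
|BD| = 14.9996
circle(B,6.00) ∩ circle(D,10.00): a=5.3664, h=2.6835
  candidates: C₊=(2.3575,2.6499) cross=40.252; C₋=(2.3762,-2.7172) cross=-40.252
  mode + wants cross > 0 → take C=(2.3575,2.6499) (cross=40.252)
ex = (C−B)/|BC| = (0.8928,0.4504); ey = (-0.4504,0.8928)
P = B + 1.63·ex + -2.12·ey = (-0.5894,-1.2111)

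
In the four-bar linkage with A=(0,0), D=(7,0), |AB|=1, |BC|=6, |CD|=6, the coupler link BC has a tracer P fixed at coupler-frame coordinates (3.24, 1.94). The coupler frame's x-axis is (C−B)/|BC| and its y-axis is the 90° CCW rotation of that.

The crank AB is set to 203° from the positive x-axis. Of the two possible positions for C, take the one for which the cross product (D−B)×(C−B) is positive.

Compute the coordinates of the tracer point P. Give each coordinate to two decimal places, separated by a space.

-0.42 3.35

A=(0,0), D=(7.00,0)
B = A + 1.00·(cos203°, sin203°) = (-0.9205, -0.3907)
|BD| = 7.9301
circle(B,6.00) ∩ circle(D,6.00): a=3.9651, h=4.5031
  candidates: C₊=(2.8179,4.3023) cross=35.710; C₋=(3.2616,-4.6930) cross=-35.710
  mode + wants cross > 0 → take C=(2.8179,4.3023) (cross=35.710)
ex = (C−B)/|BC| = (0.6231,0.7822); ey = (-0.7822,0.6231)
P = B + 3.24·ex + 1.94·ey = (-0.4192,3.3522)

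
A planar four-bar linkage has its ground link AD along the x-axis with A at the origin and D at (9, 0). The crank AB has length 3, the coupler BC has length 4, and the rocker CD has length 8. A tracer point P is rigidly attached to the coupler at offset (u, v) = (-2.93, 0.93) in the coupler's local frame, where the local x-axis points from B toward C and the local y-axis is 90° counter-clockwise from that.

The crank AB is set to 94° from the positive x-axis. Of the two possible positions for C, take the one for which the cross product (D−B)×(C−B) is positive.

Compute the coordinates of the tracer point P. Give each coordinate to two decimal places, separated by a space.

-3.13 2.03

A=(0,0), D=(9.00,0)
B = A + 3.00·(cos94°, sin94°) = (-0.2093, 2.9927)
|BD| = 9.6833
circle(B,4.00) ∩ circle(D,8.00): a=2.3632, h=3.2273
  candidates: C₊=(3.0356,5.3316) cross=31.251; C₋=(1.0408,-0.8070) cross=-31.251
  mode + wants cross > 0 → take C=(3.0356,5.3316) (cross=31.251)
ex = (C−B)/|BC| = (0.8112,0.5847); ey = (-0.5847,0.8112)
P = B + -2.93·ex + 0.93·ey = (-3.1300,2.0339)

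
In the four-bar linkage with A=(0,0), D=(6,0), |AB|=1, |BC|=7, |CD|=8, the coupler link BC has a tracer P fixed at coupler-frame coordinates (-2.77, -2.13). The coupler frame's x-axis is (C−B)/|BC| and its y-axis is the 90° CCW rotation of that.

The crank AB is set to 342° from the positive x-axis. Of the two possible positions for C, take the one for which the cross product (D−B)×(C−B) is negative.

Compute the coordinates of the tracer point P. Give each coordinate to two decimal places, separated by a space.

-1.71 1.95

A=(0,0), D=(6.00,0)
B = A + 1.00·(cos342°, sin342°) = (0.9511, -0.3090)
|BD| = 5.0584
circle(B,7.00) ∩ circle(D,8.00): a=1.0465, h=6.9213
  candidates: C₊=(1.5728,6.6633) cross=35.011; C₋=(2.4184,-7.1535) cross=-35.011
  mode - wants cross < 0 → take C=(2.4184,-7.1535) (cross=-35.011)
ex = (C−B)/|BC| = (0.2096,-0.9778); ey = (0.9778,0.2096)
P = B + -2.77·ex + -2.13·ey = (-1.7123,1.9529)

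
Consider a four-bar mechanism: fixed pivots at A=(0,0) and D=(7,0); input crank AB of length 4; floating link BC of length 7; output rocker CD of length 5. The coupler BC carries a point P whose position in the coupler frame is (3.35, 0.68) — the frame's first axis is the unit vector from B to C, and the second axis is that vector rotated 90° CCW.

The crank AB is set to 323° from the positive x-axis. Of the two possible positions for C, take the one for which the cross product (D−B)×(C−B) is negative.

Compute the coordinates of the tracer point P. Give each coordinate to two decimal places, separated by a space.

6.61 -2.50

A=(0,0), D=(7.00,0)
B = A + 4.00·(cos323°, sin323°) = (3.1945, -2.4073)
|BD| = 4.5029
circle(B,7.00) ∩ circle(D,5.00): a=4.9164, h=4.9829
  candidates: C₊=(4.6856,4.4321) cross=22.438; C₋=(10.0133,-3.9900) cross=-22.438
  mode - wants cross < 0 → take C=(10.0133,-3.9900) (cross=-22.438)
ex = (C−B)/|BC| = (0.9741,-0.2261); ey = (0.2261,0.9741)
P = B + 3.35·ex + 0.68·ey = (6.6115,-2.5023)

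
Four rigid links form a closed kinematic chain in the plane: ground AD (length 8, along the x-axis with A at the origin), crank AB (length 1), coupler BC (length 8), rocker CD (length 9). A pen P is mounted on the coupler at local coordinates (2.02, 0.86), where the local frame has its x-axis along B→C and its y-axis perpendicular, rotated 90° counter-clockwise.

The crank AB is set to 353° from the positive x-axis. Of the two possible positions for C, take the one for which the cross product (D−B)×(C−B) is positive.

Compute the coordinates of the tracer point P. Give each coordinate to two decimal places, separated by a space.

0.71 2.06

A=(0,0), D=(8.00,0)
B = A + 1.00·(cos353°, sin353°) = (0.9925, -0.1219)
|BD| = 7.0085
circle(B,8.00) ∩ circle(D,9.00): a=2.2914, h=7.6648
  candidates: C₊=(3.1504,7.5816) cross=53.719; C₋=(3.4169,-7.7457) cross=-53.719
  mode + wants cross > 0 → take C=(3.1504,7.5816) (cross=53.719)
ex = (C−B)/|BC| = (0.2697,0.9629); ey = (-0.9629,0.2697)
P = B + 2.02·ex + 0.86·ey = (0.7093,2.0552)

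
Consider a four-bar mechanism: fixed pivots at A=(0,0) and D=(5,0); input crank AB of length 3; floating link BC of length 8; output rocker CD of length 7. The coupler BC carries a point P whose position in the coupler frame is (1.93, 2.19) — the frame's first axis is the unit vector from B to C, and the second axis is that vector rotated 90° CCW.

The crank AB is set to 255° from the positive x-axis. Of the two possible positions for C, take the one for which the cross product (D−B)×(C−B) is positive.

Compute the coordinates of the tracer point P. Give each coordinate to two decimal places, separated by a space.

A=(0,0), D=(5.00,0)
B = A + 3.00·(cos255°, sin255°) = (-0.7765, -2.8978)
|BD| = 6.4626
circle(B,8.00) ∩ circle(D,7.00): a=4.3918, h=6.6867
  candidates: C₊=(0.1508,5.0483) cross=43.213; C₋=(6.1474,-6.9053) cross=-43.213
  mode + wants cross > 0 → take C=(0.1508,5.0483) (cross=43.213)
ex = (C−B)/|BC| = (0.1159,0.9933); ey = (-0.9933,0.1159)
P = B + 1.93·ex + 2.19·ey = (-2.7280,-0.7269)

-2.73 -0.73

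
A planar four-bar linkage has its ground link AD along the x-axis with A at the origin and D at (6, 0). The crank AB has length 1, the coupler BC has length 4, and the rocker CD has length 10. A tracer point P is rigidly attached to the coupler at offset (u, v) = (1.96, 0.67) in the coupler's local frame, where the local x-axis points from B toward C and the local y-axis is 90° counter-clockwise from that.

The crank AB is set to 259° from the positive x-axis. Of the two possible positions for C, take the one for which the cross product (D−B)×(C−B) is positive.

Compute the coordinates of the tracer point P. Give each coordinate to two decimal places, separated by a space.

-2.26 -1.02

A=(0,0), D=(6.00,0)
B = A + 1.00·(cos259°, sin259°) = (-0.1908, -0.9816)
|BD| = 6.2682
circle(B,4.00) ∩ circle(D,10.00): a=-3.5665, h=1.8112
  candidates: C₊=(-3.9969,0.2487) cross=11.353; C₋=(-3.4296,-3.3290) cross=-11.353
  mode + wants cross > 0 → take C=(-3.9969,0.2487) (cross=11.353)
ex = (C−B)/|BC| = (-0.9515,0.3076); ey = (-0.3076,-0.9515)
P = B + 1.96·ex + 0.67·ey = (-2.2619,-1.0163)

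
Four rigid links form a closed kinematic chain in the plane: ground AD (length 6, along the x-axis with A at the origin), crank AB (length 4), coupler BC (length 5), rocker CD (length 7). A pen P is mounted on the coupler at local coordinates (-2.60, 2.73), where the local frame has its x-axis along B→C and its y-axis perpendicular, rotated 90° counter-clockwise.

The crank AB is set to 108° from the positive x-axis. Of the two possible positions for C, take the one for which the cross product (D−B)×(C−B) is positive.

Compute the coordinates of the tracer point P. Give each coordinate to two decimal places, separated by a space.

-4.86 4.83

A=(0,0), D=(6.00,0)
B = A + 4.00·(cos108°, sin108°) = (-1.2361, 3.8042)
|BD| = 8.1751
circle(B,5.00) ∩ circle(D,7.00): a=2.6197, h=4.2588
  candidates: C₊=(3.0645,6.3547) cross=34.816; C₋=(-0.8991,-1.1844) cross=-34.816
  mode + wants cross > 0 → take C=(3.0645,6.3547) (cross=34.816)
ex = (C−B)/|BC| = (0.8601,0.5101); ey = (-0.5101,0.8601)
P = B + -2.60·ex + 2.73·ey = (-4.8649,4.8261)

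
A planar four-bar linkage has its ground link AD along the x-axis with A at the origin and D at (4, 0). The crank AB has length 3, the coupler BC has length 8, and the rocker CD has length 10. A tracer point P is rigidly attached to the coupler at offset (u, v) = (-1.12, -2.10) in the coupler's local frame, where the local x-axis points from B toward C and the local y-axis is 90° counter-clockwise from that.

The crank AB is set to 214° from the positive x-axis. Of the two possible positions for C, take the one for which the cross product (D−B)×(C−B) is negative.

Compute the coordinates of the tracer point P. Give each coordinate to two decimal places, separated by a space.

-4.84 -1.31

A=(0,0), D=(4.00,0)
B = A + 3.00·(cos214°, sin214°) = (-2.4871, -1.6776)
|BD| = 6.7005
circle(B,8.00) ∩ circle(D,10.00): a=0.6639, h=7.9724
  candidates: C₊=(-3.8404,6.2071) cross=53.419; C₋=(0.1517,-9.2299) cross=-53.419
  mode - wants cross < 0 → take C=(0.1517,-9.2299) (cross=-53.419)
ex = (C−B)/|BC| = (0.3298,-0.9440); ey = (0.9440,0.3298)
P = B + -1.12·ex + -2.10·ey = (-4.8390,-1.3129)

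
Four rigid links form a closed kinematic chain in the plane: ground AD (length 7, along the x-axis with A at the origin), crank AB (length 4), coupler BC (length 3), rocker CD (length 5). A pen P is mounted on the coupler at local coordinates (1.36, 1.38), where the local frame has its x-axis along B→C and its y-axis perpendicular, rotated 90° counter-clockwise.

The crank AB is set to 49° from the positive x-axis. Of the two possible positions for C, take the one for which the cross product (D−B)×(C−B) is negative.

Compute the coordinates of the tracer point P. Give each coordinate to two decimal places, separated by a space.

A=(0,0), D=(7.00,0)
B = A + 4.00·(cos49°, sin49°) = (2.6242, 3.0188)
|BD| = 5.3161
circle(B,3.00) ∩ circle(D,5.00): a=1.1532, h=2.7695
  candidates: C₊=(5.1462,4.6436) cross=14.723; C₋=(2.0007,0.0844) cross=-14.723
  mode - wants cross < 0 → take C=(2.0007,0.0844) (cross=-14.723)
ex = (C−B)/|BC| = (-0.2078,-0.9782); ey = (0.9782,-0.2078)
P = B + 1.36·ex + 1.38·ey = (3.6914,1.4017)

3.69 1.40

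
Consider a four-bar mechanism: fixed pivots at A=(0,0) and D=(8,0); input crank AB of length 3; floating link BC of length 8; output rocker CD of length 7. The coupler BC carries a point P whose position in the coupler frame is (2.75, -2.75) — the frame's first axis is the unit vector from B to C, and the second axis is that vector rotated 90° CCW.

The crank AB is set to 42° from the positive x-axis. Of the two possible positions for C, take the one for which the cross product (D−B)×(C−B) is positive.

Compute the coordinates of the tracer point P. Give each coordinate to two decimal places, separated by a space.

A=(0,0), D=(8.00,0)
B = A + 3.00·(cos42°, sin42°) = (2.2294, 2.0074)
|BD| = 6.1098
circle(B,8.00) ∩ circle(D,7.00): a=4.2824, h=6.7573
  candidates: C₊=(8.4943,6.9825) cross=41.285; C₋=(4.0540,-5.7818) cross=-41.285
  mode + wants cross > 0 → take C=(8.4943,6.9825) (cross=41.285)
ex = (C−B)/|BC| = (0.7831,0.6219); ey = (-0.6219,0.7831)
P = B + 2.75·ex + -2.75·ey = (6.0932,1.5641)

6.09 1.56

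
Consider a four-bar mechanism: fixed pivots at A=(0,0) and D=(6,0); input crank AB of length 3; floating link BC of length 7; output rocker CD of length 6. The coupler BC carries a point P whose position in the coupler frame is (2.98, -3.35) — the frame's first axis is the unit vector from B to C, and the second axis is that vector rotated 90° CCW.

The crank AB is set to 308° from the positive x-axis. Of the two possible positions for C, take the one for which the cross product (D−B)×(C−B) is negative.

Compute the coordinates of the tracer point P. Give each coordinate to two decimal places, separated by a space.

2.91 -6.72

A=(0,0), D=(6.00,0)
B = A + 3.00·(cos308°, sin308°) = (1.8470, -2.3640)
|BD| = 4.7787
circle(B,7.00) ∩ circle(D,6.00): a=3.7496, h=5.9111
  candidates: C₊=(2.1814,4.6280) cross=28.247; C₋=(8.0298,-5.6462) cross=-28.247
  mode - wants cross < 0 → take C=(8.0298,-5.6462) (cross=-28.247)
ex = (C−B)/|BC| = (0.8833,-0.4689); ey = (0.4689,0.8833)
P = B + 2.98·ex + -3.35·ey = (2.9083,-6.7202)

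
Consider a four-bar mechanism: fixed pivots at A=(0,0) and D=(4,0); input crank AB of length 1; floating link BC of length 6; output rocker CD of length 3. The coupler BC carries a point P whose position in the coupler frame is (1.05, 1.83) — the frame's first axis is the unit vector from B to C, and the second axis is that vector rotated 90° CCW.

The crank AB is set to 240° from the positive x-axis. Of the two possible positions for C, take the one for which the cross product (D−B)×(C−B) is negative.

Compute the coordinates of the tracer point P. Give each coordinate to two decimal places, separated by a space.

A=(0,0), D=(4.00,0)
B = A + 1.00·(cos240°, sin240°) = (-0.5000, -0.8660)
|BD| = 4.5826
circle(B,6.00) ∩ circle(D,3.00): a=5.2372, h=2.9277
  candidates: C₊=(4.0896,2.9987) cross=13.416; C₋=(5.1961,-2.7512) cross=-13.416
  mode - wants cross < 0 → take C=(5.1961,-2.7512) (cross=-13.416)
ex = (C−B)/|BC| = (0.9494,-0.3142); ey = (0.3142,0.9494)
P = B + 1.05·ex + 1.83·ey = (1.0718,0.5414)

1.07 0.54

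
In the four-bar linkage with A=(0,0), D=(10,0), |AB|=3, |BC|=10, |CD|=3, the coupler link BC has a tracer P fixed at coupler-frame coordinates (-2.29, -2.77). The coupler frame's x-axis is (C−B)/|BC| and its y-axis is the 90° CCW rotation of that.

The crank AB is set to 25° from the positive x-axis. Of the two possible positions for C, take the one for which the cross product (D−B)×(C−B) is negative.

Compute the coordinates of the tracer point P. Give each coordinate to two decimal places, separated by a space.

A=(0,0), D=(10.00,0)
B = A + 3.00·(cos25°, sin25°) = (2.7189, 1.2679)
|BD| = 7.3906
circle(B,10.00) ∩ circle(D,3.00): a=9.8518, h=1.7155
  candidates: C₊=(12.7189,1.2679) cross=12.679; C₋=(12.1303,-2.1123) cross=-12.679
  mode - wants cross < 0 → take C=(12.1303,-2.1123) (cross=-12.679)
ex = (C−B)/|BC| = (0.9411,-0.3380); ey = (0.3380,0.9411)
P = B + -2.29·ex + -2.77·ey = (-0.3726,-0.5651)

-0.37 -0.57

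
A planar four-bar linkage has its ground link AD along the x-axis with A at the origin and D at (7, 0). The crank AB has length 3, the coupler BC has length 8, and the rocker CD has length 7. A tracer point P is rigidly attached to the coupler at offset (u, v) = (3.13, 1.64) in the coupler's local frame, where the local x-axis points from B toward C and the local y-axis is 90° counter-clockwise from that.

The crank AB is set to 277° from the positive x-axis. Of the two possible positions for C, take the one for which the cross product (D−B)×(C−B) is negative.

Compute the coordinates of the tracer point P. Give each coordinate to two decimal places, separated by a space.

3.90 -3.13

A=(0,0), D=(7.00,0)
B = A + 3.00·(cos277°, sin277°) = (0.3656, -2.9776)
|BD| = 7.2720
circle(B,8.00) ∩ circle(D,7.00): a=4.6673, h=6.4974
  candidates: C₊=(1.9633,4.8612) cross=47.249; C₋=(7.2842,-6.9942) cross=-47.249
  mode - wants cross < 0 → take C=(7.2842,-6.9942) (cross=-47.249)
ex = (C−B)/|BC| = (0.8648,-0.5021); ey = (0.5021,0.8648)
P = B + 3.13·ex + 1.64·ey = (3.8959,-3.1308)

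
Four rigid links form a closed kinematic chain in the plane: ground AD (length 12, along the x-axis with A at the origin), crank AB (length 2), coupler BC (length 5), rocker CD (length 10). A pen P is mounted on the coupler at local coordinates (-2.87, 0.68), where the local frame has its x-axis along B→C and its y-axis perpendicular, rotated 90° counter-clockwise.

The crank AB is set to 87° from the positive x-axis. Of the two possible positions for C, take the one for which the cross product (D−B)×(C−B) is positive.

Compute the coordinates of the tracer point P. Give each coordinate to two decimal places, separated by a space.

A=(0,0), D=(12.00,0)
B = A + 2.00·(cos87°, sin87°) = (0.1047, 1.9973)
|BD| = 12.0618
circle(B,5.00) ∩ circle(D,10.00): a=2.9219, h=4.0574
  candidates: C₊=(3.6581,5.5148) cross=48.939; C₋=(2.3144,-2.4879) cross=-48.939
  mode + wants cross > 0 → take C=(3.6581,5.5148) (cross=48.939)
ex = (C−B)/|BC| = (0.7107,0.7035); ey = (-0.7035,0.7107)
P = B + -2.87·ex + 0.68·ey = (-2.4134,0.4615)

-2.41 0.46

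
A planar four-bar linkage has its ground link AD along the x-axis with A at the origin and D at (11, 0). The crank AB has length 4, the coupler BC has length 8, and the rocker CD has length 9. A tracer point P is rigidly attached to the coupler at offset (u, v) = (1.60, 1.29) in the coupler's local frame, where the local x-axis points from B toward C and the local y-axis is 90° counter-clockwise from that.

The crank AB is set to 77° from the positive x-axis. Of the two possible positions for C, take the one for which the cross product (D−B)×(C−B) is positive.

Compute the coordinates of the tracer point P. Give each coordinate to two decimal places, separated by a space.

A=(0,0), D=(11.00,0)
B = A + 4.00·(cos77°, sin77°) = (0.8998, 3.8975)
|BD| = 10.8261
circle(B,8.00) ∩ circle(D,9.00): a=4.6279, h=6.5255
  candidates: C₊=(7.5666,8.3194) cross=70.646; C₋=(2.8682,-3.8566) cross=-70.646
  mode + wants cross > 0 → take C=(7.5666,8.3194) (cross=70.646)
ex = (C−B)/|BC| = (0.8334,0.5527); ey = (-0.5527,0.8334)
P = B + 1.60·ex + 1.29·ey = (1.5201,5.8569)

1.52 5.86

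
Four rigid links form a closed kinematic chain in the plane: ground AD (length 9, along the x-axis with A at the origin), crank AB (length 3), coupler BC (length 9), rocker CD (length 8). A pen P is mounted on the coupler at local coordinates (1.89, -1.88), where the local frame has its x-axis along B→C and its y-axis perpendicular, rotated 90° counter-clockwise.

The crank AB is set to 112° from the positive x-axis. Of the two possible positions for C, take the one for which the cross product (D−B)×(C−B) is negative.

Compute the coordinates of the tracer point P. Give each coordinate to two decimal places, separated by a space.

A=(0,0), D=(9.00,0)
B = A + 3.00·(cos112°, sin112°) = (-1.1238, 2.7816)
|BD| = 10.4990
circle(B,9.00) ∩ circle(D,8.00): a=6.0591, h=6.6549
  candidates: C₊=(6.4819,7.5934) cross=69.869; C₋=(2.9557,-5.2408) cross=-69.869
  mode - wants cross < 0 → take C=(2.9557,-5.2408) (cross=-69.869)
ex = (C−B)/|BC| = (0.4533,-0.8914); ey = (0.8914,0.4533)
P = B + 1.89·ex + -1.88·ey = (-1.9429,0.2447)

-1.94 0.24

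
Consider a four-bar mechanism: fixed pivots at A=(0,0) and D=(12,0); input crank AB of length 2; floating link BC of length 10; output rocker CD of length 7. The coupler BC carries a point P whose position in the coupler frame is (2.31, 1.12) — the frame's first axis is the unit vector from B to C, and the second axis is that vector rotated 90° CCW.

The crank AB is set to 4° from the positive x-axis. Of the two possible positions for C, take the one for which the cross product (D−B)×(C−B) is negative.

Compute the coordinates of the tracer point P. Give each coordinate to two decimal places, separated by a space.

A=(0,0), D=(12.00,0)
B = A + 2.00·(cos4°, sin4°) = (1.9951, 0.1395)
|BD| = 10.0058
circle(B,10.00) ∩ circle(D,7.00): a=7.5514, h=6.5556
  candidates: C₊=(9.6372,6.5892) cross=65.594; C₋=(9.4544,-6.5207) cross=-65.594
  mode - wants cross < 0 → take C=(9.4544,-6.5207) (cross=-65.594)
ex = (C−B)/|BC| = (0.7459,-0.6660); ey = (0.6660,0.7459)
P = B + 2.31·ex + 1.12·ey = (4.4642,-0.5636)

4.46 -0.56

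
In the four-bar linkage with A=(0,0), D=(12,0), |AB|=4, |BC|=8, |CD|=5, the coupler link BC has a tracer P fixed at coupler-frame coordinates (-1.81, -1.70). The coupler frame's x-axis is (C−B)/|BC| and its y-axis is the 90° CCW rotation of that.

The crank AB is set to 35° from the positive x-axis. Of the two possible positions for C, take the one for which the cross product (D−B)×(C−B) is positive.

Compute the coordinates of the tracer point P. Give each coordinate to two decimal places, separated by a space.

A=(0,0), D=(12.00,0)
B = A + 4.00·(cos35°, sin35°) = (3.2766, 2.2943)
|BD| = 9.0201
circle(B,8.00) ∩ circle(D,5.00): a=6.6719, h=4.4143
  candidates: C₊=(10.8519,4.8664) cross=39.817; C₋=(8.6062,-3.6718) cross=-39.817
  mode + wants cross > 0 → take C=(10.8519,4.8664) (cross=39.817)
ex = (C−B)/|BC| = (0.9469,0.3215); ey = (-0.3215,0.9469)
P = B + -1.81·ex + -1.70·ey = (2.1093,0.1026)

2.11 0.10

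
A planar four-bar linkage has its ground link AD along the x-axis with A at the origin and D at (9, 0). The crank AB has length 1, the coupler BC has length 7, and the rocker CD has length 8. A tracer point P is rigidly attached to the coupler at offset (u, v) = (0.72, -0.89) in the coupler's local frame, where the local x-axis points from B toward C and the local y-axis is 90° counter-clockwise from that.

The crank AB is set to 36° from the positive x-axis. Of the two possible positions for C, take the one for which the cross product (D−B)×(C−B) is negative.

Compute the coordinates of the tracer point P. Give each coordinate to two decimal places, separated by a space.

A=(0,0), D=(9.00,0)
B = A + 1.00·(cos36°, sin36°) = (0.8090, 0.5878)
|BD| = 8.2120
circle(B,7.00) ∩ circle(D,8.00): a=3.1927, h=6.2295
  candidates: C₊=(4.4394,6.5728) cross=51.157; C₋=(3.5477,-5.8542) cross=-51.157
  mode - wants cross < 0 → take C=(3.5477,-5.8542) (cross=-51.157)
ex = (C−B)/|BC| = (0.3912,-0.9203); ey = (0.9203,0.3912)
P = B + 0.72·ex + -0.89·ey = (0.2716,-0.4230)

0.27 -0.42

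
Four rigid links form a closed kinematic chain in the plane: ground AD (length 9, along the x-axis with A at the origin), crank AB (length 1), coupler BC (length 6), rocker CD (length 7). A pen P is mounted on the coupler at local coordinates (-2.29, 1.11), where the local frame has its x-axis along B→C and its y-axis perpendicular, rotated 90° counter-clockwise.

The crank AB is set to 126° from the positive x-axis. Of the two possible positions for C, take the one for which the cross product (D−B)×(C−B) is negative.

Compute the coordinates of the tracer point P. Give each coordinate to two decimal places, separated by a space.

-1.16 3.29

A=(0,0), D=(9.00,0)
B = A + 1.00·(cos126°, sin126°) = (-0.5878, 0.8090)
|BD| = 9.6219
circle(B,6.00) ∩ circle(D,7.00): a=4.1354, h=4.3473
  candidates: C₊=(3.8985,4.7932) cross=41.829; C₋=(3.1674,-3.8705) cross=-41.829
  mode - wants cross < 0 → take C=(3.1674,-3.8705) (cross=-41.829)
ex = (C−B)/|BC| = (0.6259,-0.7799); ey = (0.7799,0.6259)
P = B + -2.29·ex + 1.11·ey = (-1.1553,3.2898)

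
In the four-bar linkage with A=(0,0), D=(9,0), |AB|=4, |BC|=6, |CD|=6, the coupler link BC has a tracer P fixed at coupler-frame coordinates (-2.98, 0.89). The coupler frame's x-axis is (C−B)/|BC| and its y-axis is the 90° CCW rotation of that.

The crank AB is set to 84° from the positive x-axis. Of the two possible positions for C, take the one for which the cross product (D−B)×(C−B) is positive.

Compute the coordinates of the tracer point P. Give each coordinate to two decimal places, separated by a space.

A=(0,0), D=(9.00,0)
B = A + 4.00·(cos84°, sin84°) = (0.4181, 3.9781)
|BD| = 9.4591
circle(B,6.00) ∩ circle(D,6.00): a=4.7295, h=3.6921
  candidates: C₊=(6.2618,5.3387) cross=34.924; C₋=(3.1563,-1.3607) cross=-34.924
  mode + wants cross > 0 → take C=(6.2618,5.3387) (cross=34.924)
ex = (C−B)/|BC| = (0.9739,0.2268); ey = (-0.2268,0.9739)
P = B + -2.98·ex + 0.89·ey = (-2.6861,4.1691)

-2.69 4.17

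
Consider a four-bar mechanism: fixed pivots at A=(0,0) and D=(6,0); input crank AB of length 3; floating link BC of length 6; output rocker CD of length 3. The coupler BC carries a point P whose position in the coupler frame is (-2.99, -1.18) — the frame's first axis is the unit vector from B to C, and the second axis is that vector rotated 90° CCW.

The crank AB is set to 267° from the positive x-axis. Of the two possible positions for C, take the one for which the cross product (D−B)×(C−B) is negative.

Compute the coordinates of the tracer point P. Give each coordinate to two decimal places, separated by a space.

-3.15 -4.18

A=(0,0), D=(6.00,0)
B = A + 3.00·(cos267°, sin267°) = (-0.1570, -2.9959)
|BD| = 6.8472
circle(B,6.00) ∩ circle(D,3.00): a=5.3952, h=2.6252
  candidates: C₊=(3.5457,1.7253) cross=17.975; C₋=(5.8430,-2.9959) cross=-17.975
  mode - wants cross < 0 → take C=(5.8430,-2.9959) (cross=-17.975)
ex = (C−B)/|BC| = (1.0000,0.0000); ey = (-0.0000,1.0000)
P = B + -2.99·ex + -1.18·ey = (-3.1470,-4.1759)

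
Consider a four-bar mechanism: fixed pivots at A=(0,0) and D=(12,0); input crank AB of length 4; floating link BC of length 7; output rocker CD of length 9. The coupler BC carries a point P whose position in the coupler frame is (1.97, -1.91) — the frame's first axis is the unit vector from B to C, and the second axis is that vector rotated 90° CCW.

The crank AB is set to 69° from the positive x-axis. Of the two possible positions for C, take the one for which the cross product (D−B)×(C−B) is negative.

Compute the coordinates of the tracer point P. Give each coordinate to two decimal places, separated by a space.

A=(0,0), D=(12.00,0)
B = A + 4.00·(cos69°, sin69°) = (1.4335, 3.7343)
|BD| = 11.2070
circle(B,7.00) ∩ circle(D,9.00): a=4.1758, h=5.6181
  candidates: C₊=(7.2427,7.6399) cross=62.962; C₋=(3.4986,-2.9541) cross=-62.962
  mode - wants cross < 0 → take C=(3.4986,-2.9541) (cross=-62.962)
ex = (C−B)/|BC| = (0.2950,-0.9555); ey = (0.9555,0.2950)
P = B + 1.97·ex + -1.91·ey = (0.1897,1.2885)

0.19 1.29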